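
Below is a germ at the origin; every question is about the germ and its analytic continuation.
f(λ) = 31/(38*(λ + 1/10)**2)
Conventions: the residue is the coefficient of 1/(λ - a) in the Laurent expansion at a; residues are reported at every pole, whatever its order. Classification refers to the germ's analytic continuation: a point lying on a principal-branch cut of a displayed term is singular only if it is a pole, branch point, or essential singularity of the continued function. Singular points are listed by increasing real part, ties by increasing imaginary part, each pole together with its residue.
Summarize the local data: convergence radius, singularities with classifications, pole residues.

Denominator factor (λ + 1/10)^2: pole of order 2 at -1/10, modulus 1/10.
The radius of convergence is the smallest modulus among the singular points: 1/10.
At the order-2 pole -1/10 set g(λ) = (λ - (-1/10))^2*f(λ) = 31/38.
Order-2 pole: residue = g'(a); g'(-1/10) = 0, so the residue is 0.

Radius of convergence at 0: 1/10.
At -1/10: a pole of order 2; residue 0.


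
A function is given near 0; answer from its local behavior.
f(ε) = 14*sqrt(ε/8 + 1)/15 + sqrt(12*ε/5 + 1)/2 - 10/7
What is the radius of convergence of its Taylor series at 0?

Branch term (1/2)*sqrt(1 - ε/(-5/12)): its argument vanishes at ε = -5/12, a square-root branch point, modulus 5/12.
Branch term (14/15)*sqrt(1 - ε/(-8)): its argument vanishes at ε = -8, a square-root branch point, modulus 8.
The radius of convergence is the smallest modulus among the singular points: 5/12.

The radius of convergence is 5/12.


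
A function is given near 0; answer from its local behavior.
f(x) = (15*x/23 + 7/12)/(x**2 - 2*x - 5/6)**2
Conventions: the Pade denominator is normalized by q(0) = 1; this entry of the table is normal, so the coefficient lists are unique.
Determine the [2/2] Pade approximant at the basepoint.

The Pade approximant has numerator coefficients [21/25, 169336341/172504025, 1597325949/1207528175]; denominator coefficients [1, 50932521/10500245, 268863471/52501225].

Taylor coefficients needed (expand at 0): a_0 = 21/25, a_1 = -8892/2875, a_2 = 172836/14375, a_3 = -3053376/71875, a_4 = 10385172/71875.
Write the denominator as Q(x) = 1 + q1*x + q2*x^2. Requiring Q*f - P = O(x^5) with deg P <= 2 kills the coefficients of x^3..x^4 in Q*f:
  x^3: a_3 + q1*a_2 + q2*a_1 = 0, i.e. -3053376/71875 + (172836/14375)*q1 + (-8892/2875)*q2 = 0.
  x^4: a_4 + q1*a_3 + q2*a_2 = 0, i.e. 10385172/71875 + (-3053376/71875)*q1 + (172836/14375)*q2 = 0.
Solving this linear system: q1 = 50932521/10500245, q2 = 268863471/52501225.
The numerator is Q*f truncated at degree 2: P0 = a_0 = 21/25; P1 = a_1 + q1*a_0 = 169336341/172504025; P2 = a_2 + q1*a_1 + q2*a_0 = 1597325949/1207528175.


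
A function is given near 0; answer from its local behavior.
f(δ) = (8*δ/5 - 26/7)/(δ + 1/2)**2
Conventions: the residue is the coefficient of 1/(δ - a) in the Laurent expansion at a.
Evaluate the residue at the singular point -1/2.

The residue is 8/5.

At the order-2 pole -1/2 set g(δ) = (δ - (-1/2))^2*f(δ) = 8*δ/5 - 26/7.
Order-2 pole: residue = g'(a); g'(-1/2) = 8/5, so the residue is 8/5.


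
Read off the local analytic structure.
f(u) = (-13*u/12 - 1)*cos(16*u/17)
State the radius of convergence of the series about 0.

The radius of convergence is infinite.

The factor cos(16*u/17) is entire and contributes no finite singular point.
The polynomial part has no poles.
No finite singular points: the Taylor series at 0 converges everywhere.


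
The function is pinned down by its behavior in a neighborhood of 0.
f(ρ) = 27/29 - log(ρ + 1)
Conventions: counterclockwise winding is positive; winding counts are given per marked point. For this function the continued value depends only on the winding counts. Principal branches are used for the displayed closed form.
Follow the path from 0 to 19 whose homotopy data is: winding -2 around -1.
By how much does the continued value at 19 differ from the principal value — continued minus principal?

Continued minus principal equals (4)*pi*i.

The rational part is single-valued and drops out of the difference; each branch term changes only by its own monodromy.
(-1)*log(1 - ρ/(-1)): each positive loop around -1 adds 2*pi*i to the log, so winding -2 contributes (-1)*(-2)*2*pi*i = (4)*pi*i.
Summing the contributions at ρ = 19 gives (4)*pi*i.


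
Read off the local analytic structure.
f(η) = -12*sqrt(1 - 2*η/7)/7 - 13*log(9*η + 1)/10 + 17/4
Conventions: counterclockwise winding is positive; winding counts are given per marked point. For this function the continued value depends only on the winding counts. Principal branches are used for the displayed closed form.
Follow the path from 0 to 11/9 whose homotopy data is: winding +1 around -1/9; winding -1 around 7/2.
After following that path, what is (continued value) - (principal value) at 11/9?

The rational part is single-valued and drops out of the difference; each branch term changes only by its own monodromy.
(-12/7)*sqrt(1 - η/(7/2)): winding -1 is odd, the square root flips sign, contributing -2*(-12/7)*sqrt(1 - (11/9)/(7/2)) = -2*(-12/7)*sqrt(41/63) = (8/49)*sqrt(287).
(-13/10)*log(1 - η/(-1/9)): each positive loop around -1/9 adds 2*pi*i to the log, so winding +1 contributes (-13/10)*(1)*2*pi*i = -(13/5)*pi*i.
Summing the contributions at η = 11/9 gives ((8/49)*sqrt(287)) - ((13/5)*pi)*i.

Continued minus principal equals ((8/49)*sqrt(287)) - ((13/5)*pi)*i.


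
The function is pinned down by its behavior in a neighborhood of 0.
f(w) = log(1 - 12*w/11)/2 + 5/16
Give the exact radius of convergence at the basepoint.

Branch term (1/2)*log(1 - w/(11/12)): its argument vanishes at w = 11/12, a logarithmic branch point, modulus 11/12.
The radius of convergence is the smallest modulus among the singular points: 11/12.

The radius of convergence is 11/12.


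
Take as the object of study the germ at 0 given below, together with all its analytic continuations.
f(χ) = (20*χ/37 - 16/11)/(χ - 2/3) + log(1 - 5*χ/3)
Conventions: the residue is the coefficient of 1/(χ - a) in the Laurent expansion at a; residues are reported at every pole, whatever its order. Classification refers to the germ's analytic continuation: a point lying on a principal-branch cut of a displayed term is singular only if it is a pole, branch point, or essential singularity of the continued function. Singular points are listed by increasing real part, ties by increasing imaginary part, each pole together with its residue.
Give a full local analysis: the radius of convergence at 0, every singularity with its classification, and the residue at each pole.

Radius of convergence at 0: 3/5.
At 3/5: a logarithmic branch point.
At 2/3: a pole of order 1; residue -1336/1221.

Denominator factor (χ - 2/3): pole of order 1 at 2/3, modulus 2/3.
Branch term (1)*log(1 - χ/(3/5)): its argument vanishes at χ = 3/5, a logarithmic branch point, modulus 3/5.
The radius of convergence is the smallest modulus among the singular points: 3/5.
The branch term is analytic at 2/3 and contributes nothing to the residue; only the rational part matters.
At the order-1 pole 2/3 set g(χ) = (χ - (2/3))*(rational part) = 20*χ/37 - 16/11.
Simple pole: residue = g(a) at a = 2/3, which is -1336/1221.
List the singular points by increasing real part (a conjugate pair: the negative imaginary part first).


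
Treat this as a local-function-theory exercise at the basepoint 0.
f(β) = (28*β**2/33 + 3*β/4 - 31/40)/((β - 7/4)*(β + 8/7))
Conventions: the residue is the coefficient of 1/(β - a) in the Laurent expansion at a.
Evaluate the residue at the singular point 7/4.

The residue is 57953/53460.

At the order-1 pole 7/4 set g(β) = (β - (7/4))*f(β) = (28*β**2/33 + 3*β/4 - 31/40)/(β + 8/7).
Simple pole: residue = g(a) at a = 7/4, which is 57953/53460.


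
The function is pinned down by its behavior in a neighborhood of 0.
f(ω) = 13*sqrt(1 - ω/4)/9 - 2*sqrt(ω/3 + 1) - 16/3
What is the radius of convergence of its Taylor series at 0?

The radius of convergence is 3.

Branch term (13/9)*sqrt(1 - ω/(4)): its argument vanishes at ω = 4, a square-root branch point, modulus 4.
Branch term (-2)*sqrt(1 - ω/(-3)): its argument vanishes at ω = -3, a square-root branch point, modulus 3.
The radius of convergence is the smallest modulus among the singular points: 3.


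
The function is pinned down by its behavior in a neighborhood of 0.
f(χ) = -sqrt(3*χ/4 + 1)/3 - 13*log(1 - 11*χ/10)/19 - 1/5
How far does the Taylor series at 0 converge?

Branch term (-1/3)*sqrt(1 - χ/(-4/3)): its argument vanishes at χ = -4/3, a square-root branch point, modulus 4/3.
Branch term (-13/19)*log(1 - χ/(10/11)): its argument vanishes at χ = 10/11, a logarithmic branch point, modulus 10/11.
The radius of convergence is the smallest modulus among the singular points: 10/11.

The radius of convergence is 10/11.


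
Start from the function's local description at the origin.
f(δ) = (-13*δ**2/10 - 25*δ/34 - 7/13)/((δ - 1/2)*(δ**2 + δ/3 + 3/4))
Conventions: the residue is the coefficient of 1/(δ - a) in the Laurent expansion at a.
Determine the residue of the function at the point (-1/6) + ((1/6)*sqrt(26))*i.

The residue is (-7573/61880) + ((21587/402220)*sqrt(26))*i.


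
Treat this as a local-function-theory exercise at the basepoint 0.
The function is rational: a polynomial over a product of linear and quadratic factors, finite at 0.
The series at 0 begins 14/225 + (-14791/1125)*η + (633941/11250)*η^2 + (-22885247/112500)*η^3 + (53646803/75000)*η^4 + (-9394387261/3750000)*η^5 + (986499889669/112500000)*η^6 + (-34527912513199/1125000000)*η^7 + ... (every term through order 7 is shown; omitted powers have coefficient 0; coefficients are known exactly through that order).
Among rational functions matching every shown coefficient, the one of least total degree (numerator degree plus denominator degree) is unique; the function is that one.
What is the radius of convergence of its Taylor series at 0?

The radius of convergence is 2/7.

No rational of total degree below 4 reproduces all 8 coefficients; solving the [1/3] Pade equations on them gives f(η) = (1/9 - 23*η)/((η + 2/7)*(η + 5/2)**2), whose expansion matches every shown term.
Denominator factor (η + 2/7): pole of order 1 at -2/7, modulus 2/7.
Denominator factor (η + 5/2)^2: pole of order 2 at -5/2, modulus 5/2.
The radius of convergence is the smallest modulus among the singular points: 2/7.


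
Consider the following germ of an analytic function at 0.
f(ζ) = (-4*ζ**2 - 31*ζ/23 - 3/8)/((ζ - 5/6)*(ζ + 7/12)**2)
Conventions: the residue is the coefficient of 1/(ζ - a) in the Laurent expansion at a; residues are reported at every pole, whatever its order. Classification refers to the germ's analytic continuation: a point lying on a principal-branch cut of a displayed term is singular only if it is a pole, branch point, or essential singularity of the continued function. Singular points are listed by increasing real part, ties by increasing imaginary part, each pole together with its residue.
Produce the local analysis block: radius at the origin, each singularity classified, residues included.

Radius of convergence at 0: 7/12.
At -7/12: a pole of order 2; residue -12426/6647.
At 5/6: a pole of order 1; residue -14162/6647.

Denominator factor (ζ - 5/6): pole of order 1 at 5/6, modulus 5/6.
Denominator factor (ζ + 7/12)^2: pole of order 2 at -7/12, modulus 7/12.
The radius of convergence is the smallest modulus among the singular points: 7/12.
At the order-2 pole -7/12 set g(ζ) = (ζ - (-7/12))^2*f(ζ) = (-4*ζ**2 - 31*ζ/23 - 3/8)/(ζ - 5/6).
Order-2 pole: residue = g'(a); g'(-7/12) = -12426/6647, so the residue is -12426/6647.
At the order-1 pole 5/6 set g(ζ) = (ζ - (5/6))*f(ζ) = (-4*ζ**2 - 31*ζ/23 - 3/8)/(ζ + 7/12)**2.
Simple pole: residue = g(a) at a = 5/6, which is -14162/6647.
List the singular points by increasing real part (a conjugate pair: the negative imaginary part first).


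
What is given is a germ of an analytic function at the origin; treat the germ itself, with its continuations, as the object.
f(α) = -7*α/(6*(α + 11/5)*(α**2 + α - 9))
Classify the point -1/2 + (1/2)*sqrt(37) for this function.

The denominator factor α**2 + α - 9 vanishes at -1/2 + (1/2)*sqrt(37) and appears to the power 1; the numerator there equals 7/12 - (7/12)*sqrt(37), nonzero, and no other factor vanishes.
Hence a pole whose order is the multiplicity, 1.

The point is a pole of order 1.


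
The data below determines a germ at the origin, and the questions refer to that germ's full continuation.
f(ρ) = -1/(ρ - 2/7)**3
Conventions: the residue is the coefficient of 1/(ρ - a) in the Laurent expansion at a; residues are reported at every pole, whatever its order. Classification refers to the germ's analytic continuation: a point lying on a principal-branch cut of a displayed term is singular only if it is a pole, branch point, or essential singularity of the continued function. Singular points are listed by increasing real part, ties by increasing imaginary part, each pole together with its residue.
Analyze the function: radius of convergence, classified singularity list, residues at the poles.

Radius of convergence at 0: 2/7.
At 2/7: a pole of order 3; residue 0.

Denominator factor (ρ - 2/7)^3: pole of order 3 at 2/7, modulus 2/7.
The radius of convergence is the smallest modulus among the singular points: 2/7.
At the order-3 pole 2/7 set g(ρ) = (ρ - (2/7))^3*f(ρ) = -1.
Order-3 pole: residue = g''(a)/2; g''(2/7) = 0, so the residue is 0.


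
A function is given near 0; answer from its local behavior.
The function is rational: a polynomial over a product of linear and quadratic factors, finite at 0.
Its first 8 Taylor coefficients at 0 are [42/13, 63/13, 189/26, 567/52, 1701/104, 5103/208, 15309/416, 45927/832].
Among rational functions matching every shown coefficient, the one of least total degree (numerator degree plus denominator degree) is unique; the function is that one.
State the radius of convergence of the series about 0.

No rational of total degree below 1 reproduces all 8 coefficients; solving the [0/1] Pade equations on them gives f(ε) = -28/(13*(ε - 2/3)), whose expansion matches every shown term.
Denominator factor (ε - 2/3): pole of order 1 at 2/3, modulus 2/3.
The radius of convergence is the smallest modulus among the singular points: 2/3.

The radius of convergence is 2/3.


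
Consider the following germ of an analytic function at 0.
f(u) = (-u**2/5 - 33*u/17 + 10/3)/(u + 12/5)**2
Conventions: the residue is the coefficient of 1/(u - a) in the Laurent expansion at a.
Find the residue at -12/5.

The residue is -417/425.

At the order-2 pole -12/5 set g(u) = (u - (-12/5))^2*f(u) = -u**2/5 - 33*u/17 + 10/3.
Order-2 pole: residue = g'(a); g'(-12/5) = -417/425, so the residue is -417/425.


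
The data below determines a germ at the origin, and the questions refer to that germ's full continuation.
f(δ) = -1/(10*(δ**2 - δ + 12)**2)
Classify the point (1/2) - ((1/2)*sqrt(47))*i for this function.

The denominator factor δ**2 - δ + 12 vanishes at (1/2) - ((1/2)*sqrt(47))*i and appears to the power 2; the numerator there equals -1/10, nonzero, and no other factor vanishes.
Hence a pole whose order is the multiplicity, 2.

The point is a pole of order 2.


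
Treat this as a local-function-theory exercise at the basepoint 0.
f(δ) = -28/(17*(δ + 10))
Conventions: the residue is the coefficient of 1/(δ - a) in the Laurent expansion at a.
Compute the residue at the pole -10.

At the order-1 pole -10 set g(δ) = (δ - (-10))*f(δ) = -28/17.
Simple pole: residue = g(a) at a = -10, which is -28/17.

The residue is -28/17.


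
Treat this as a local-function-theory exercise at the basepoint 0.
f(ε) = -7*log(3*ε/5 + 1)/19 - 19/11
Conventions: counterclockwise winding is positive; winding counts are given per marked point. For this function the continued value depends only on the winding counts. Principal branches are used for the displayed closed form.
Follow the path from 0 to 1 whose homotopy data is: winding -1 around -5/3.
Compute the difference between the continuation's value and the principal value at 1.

Continued minus principal equals (14/19)*pi*i.

The rational part is single-valued and drops out of the difference; each branch term changes only by its own monodromy.
(-7/19)*log(1 - ε/(-5/3)): each positive loop around -5/3 adds 2*pi*i to the log, so winding -1 contributes (-7/19)*(-1)*2*pi*i = (14/19)*pi*i.
Summing the contributions at ε = 1 gives (14/19)*pi*i.


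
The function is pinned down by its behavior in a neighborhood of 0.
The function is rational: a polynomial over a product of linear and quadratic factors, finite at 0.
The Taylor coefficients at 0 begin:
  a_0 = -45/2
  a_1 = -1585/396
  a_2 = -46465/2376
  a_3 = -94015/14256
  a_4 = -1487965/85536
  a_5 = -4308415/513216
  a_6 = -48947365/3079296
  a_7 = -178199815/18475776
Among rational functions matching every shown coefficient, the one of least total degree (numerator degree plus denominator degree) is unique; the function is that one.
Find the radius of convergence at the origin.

No rational of total degree below 4 reproduces all 8 coefficients; solving the [2/2] Pade equations on them gives f(ω) = (ω**2/6 + 10*ω/33 + 27)/((ω - 1)*(ω + 6/5)), whose expansion matches every shown term.
Denominator factor (ω - 1): pole of order 1 at 1, modulus 1.
Denominator factor (ω + 6/5): pole of order 1 at -6/5, modulus 6/5.
The radius of convergence is the smallest modulus among the singular points: 1.

The radius of convergence is 1.


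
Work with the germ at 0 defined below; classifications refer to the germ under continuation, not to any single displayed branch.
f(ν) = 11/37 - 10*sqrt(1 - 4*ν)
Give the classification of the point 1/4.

The point is an algebraic (square-root) branch point.

The term (-10)*sqrt(1 - ν/(1/4)) has argument 1 - 1/4/(1/4) = 0 at 1/4: a square-root (algebraic, two-sheeted) branch point; the remaining terms are analytic or single-valued there.


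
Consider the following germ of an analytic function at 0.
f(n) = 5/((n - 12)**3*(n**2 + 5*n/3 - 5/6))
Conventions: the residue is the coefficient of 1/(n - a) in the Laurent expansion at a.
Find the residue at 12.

The residue is 48660/85301249.

At the order-3 pole 12 set g(n) = (n - (12))^3*f(n) = 5/(n**2 + 5*n/3 - 5/6).
Order-3 pole: residue = g''(a)/2; g''(12) = 97320/85301249, so the residue is 48660/85301249.


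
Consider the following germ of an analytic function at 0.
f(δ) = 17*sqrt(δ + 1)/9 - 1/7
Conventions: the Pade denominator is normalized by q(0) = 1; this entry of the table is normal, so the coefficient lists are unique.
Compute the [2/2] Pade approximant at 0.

The Pade approximant has numerator coefficients [110/63, 142/63, 293/504]; denominator coefficients [1, 3/4, 1/16].

Taylor coefficients needed (expand at 0): a_0 = 110/63, a_1 = 17/18, a_2 = -17/72, a_3 = 17/144, a_4 = -85/1152.
Write the denominator as Q(δ) = 1 + q1*δ + q2*δ^2. Requiring Q*f - P = O(δ^5) with deg P <= 2 kills the coefficients of δ^3..δ^4 in Q*f:
  δ^3: a_3 + q1*a_2 + q2*a_1 = 0, i.e. 17/144 + (-17/72)*q1 + (17/18)*q2 = 0.
  δ^4: a_4 + q1*a_3 + q2*a_2 = 0, i.e. -85/1152 + (17/144)*q1 + (-17/72)*q2 = 0.
Solving this linear system: q1 = 3/4, q2 = 1/16.
The numerator is Q*f truncated at degree 2: P0 = a_0 = 110/63; P1 = a_1 + q1*a_0 = 142/63; P2 = a_2 + q1*a_1 + q2*a_0 = 293/504.


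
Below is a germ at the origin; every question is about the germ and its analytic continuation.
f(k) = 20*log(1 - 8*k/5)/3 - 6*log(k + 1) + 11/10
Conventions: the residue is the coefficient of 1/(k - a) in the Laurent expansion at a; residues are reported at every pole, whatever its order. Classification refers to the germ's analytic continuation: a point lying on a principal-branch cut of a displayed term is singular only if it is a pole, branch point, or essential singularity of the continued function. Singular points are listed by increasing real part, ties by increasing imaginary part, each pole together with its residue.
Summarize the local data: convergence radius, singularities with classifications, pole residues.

Radius of convergence at 0: 5/8.
At -1: a logarithmic branch point.
At 5/8: a logarithmic branch point.

Branch term (20/3)*log(1 - k/(5/8)): its argument vanishes at k = 5/8, a logarithmic branch point, modulus 5/8.
Branch term (-6)*log(1 - k/(-1)): its argument vanishes at k = -1, a logarithmic branch point, modulus 1.
The radius of convergence is the smallest modulus among the singular points: 5/8.
List the singular points by increasing real part (a conjugate pair: the negative imaginary part first).


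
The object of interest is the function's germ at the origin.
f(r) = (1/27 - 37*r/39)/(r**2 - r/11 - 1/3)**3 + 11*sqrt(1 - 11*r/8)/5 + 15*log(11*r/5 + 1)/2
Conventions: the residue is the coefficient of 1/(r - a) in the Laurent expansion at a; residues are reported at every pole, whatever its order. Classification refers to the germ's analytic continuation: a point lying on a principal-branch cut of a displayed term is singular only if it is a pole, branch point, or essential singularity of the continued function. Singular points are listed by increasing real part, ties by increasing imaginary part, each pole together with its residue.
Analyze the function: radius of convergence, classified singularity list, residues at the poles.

Denominator factor (r**2 - r/11 - 1/3)^3: discriminant 487/363, real irrational roots 1/22 + (1/66)*sqrt(1461) and 1/22 - (1/66)*sqrt(1461); poles of order 3, moduli 1/22 + (1/66)*sqrt(1461) and -1/22 + (1/66)*sqrt(1461).
Branch term (11/5)*sqrt(1 - r/(8/11)): its argument vanishes at r = 8/11, a square-root branch point, modulus 8/11.
Branch term (15/2)*log(1 - r/(-5/11)): its argument vanishes at r = -5/11, a logarithmic branch point, modulus 5/11.
The radius of convergence is the smallest modulus among the singular points: 5/11.
The branch terms are analytic at 1/22 - (1/66)*sqrt(1461) and contribute nothing to the residue; only the rational part matters.
The factor r**2 - r/11 - 1/3 splits as (r - a)(r - a') with a = 1/22 - (1/66)*sqrt(1461), a' = 1/22 + (1/66)*sqrt(1461). At the order-3 pole a set g(r) = (r - a)^3*(rational part) = [1/27 - 37*r/39] / (r - a')^3.
Order-3 pole: residue = g''(a)/2; g''(1/22 - (1/66)*sqrt(1461)) = (1376254/1501516939)*sqrt(1461), so the residue is (688127/1501516939)*sqrt(1461).
The branch terms are analytic at 1/22 + (1/66)*sqrt(1461) and contribute nothing to the residue; only the rational part matters.
The factor r**2 - r/11 - 1/3 splits as (r - a)(r - a') with a = 1/22 + (1/66)*sqrt(1461), a' = 1/22 - (1/66)*sqrt(1461). At the order-3 pole a set g(r) = (r - a)^3*(rational part) = [1/27 - 37*r/39] / (r - a')^3.
Order-3 pole: residue = g''(a)/2; g''(1/22 + (1/66)*sqrt(1461)) = -(1376254/1501516939)*sqrt(1461), so the residue is -(688127/1501516939)*sqrt(1461).
List the singular points by increasing real part (a conjugate pair: the negative imaginary part first).

Radius of convergence at 0: 5/11.
At 1/22 - (1/66)*sqrt(1461): a pole of order 3; residue (688127/1501516939)*sqrt(1461).
At -5/11: a logarithmic branch point.
At 1/22 + (1/66)*sqrt(1461): a pole of order 3; residue -(688127/1501516939)*sqrt(1461).
At 8/11: an algebraic (square-root) branch point.


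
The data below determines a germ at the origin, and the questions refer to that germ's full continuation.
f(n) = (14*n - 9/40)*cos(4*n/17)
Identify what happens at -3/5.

The point is a regular point.

There is no denominator, hence no pole anywhere.
The factor cos(4*n/17) is entire.
So the germ continues analytically to -3/5.


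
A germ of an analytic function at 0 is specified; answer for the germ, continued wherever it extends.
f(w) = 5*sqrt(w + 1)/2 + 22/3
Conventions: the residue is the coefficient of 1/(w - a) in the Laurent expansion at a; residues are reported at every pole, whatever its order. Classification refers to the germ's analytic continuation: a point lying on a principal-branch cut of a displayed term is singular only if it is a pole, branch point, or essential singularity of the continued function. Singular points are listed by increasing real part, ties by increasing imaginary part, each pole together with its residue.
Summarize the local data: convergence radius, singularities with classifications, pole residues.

Radius of convergence at 0: 1.
At -1: an algebraic (square-root) branch point.

Branch term (5/2)*sqrt(1 - w/(-1)): its argument vanishes at w = -1, a square-root branch point, modulus 1.
The radius of convergence is the smallest modulus among the singular points: 1.


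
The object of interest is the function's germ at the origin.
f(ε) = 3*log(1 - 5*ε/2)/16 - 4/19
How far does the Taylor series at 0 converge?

The radius of convergence is 2/5.

Branch term (3/16)*log(1 - ε/(2/5)): its argument vanishes at ε = 2/5, a logarithmic branch point, modulus 2/5.
The radius of convergence is the smallest modulus among the singular points: 2/5.


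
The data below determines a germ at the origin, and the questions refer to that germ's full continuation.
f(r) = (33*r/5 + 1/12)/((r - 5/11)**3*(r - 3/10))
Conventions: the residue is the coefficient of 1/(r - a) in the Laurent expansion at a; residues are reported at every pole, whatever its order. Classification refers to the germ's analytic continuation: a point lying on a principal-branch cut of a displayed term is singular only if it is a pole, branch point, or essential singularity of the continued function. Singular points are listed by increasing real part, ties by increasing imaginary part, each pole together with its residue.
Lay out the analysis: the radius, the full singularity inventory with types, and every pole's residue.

Radius of convergence at 0: 3/10.
At 3/10: a pole of order 1; residue -8238890/14739.
At 5/11: a pole of order 3; residue 8238890/14739.

Denominator factor (r - 3/10): pole of order 1 at 3/10, modulus 3/10.
Denominator factor (r - 5/11)^3: pole of order 3 at 5/11, modulus 5/11.
The radius of convergence is the smallest modulus among the singular points: 3/10.
At the order-1 pole 3/10 set g(r) = (r - (3/10))*f(r) = (33*r/5 + 1/12)/(r - 5/11)**3.
Simple pole: residue = g(a) at a = 3/10, which is -8238890/14739.
At the order-3 pole 5/11 set g(r) = (r - (5/11))^3*f(r) = (33*r/5 + 1/12)/(r - 3/10).
Order-3 pole: residue = g''(a)/2; g''(5/11) = 16477780/14739, so the residue is 8238890/14739.
List the singular points by increasing real part (a conjugate pair: the negative imaginary part first).


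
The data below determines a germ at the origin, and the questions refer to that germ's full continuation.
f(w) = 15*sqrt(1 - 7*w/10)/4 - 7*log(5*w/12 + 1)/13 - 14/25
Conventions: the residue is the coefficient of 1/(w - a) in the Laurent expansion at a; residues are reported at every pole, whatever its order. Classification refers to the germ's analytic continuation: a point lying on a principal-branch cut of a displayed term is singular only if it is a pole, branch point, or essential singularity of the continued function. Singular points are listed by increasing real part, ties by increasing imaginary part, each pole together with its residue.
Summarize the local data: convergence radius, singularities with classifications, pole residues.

Branch term (15/4)*sqrt(1 - w/(10/7)): its argument vanishes at w = 10/7, a square-root branch point, modulus 10/7.
Branch term (-7/13)*log(1 - w/(-12/5)): its argument vanishes at w = -12/5, a logarithmic branch point, modulus 12/5.
The radius of convergence is the smallest modulus among the singular points: 10/7.
List the singular points by increasing real part (a conjugate pair: the negative imaginary part first).

Radius of convergence at 0: 10/7.
At -12/5: a logarithmic branch point.
At 10/7: an algebraic (square-root) branch point.


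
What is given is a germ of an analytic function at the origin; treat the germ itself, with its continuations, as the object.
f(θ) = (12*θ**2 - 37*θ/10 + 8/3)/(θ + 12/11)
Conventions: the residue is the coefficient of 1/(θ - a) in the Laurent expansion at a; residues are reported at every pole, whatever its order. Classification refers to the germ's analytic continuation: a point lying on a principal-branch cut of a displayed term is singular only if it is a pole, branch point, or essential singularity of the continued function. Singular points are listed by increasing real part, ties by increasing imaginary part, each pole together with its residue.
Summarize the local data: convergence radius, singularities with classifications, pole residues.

Radius of convergence at 0: 12/11.
At -12/11: a pole of order 1; residue 38086/1815.

Denominator factor (θ + 12/11): pole of order 1 at -12/11, modulus 12/11.
The radius of convergence is the smallest modulus among the singular points: 12/11.
At the order-1 pole -12/11 set g(θ) = (θ - (-12/11))*f(θ) = 12*θ**2 - 37*θ/10 + 8/3.
Simple pole: residue = g(a) at a = -12/11, which is 38086/1815.


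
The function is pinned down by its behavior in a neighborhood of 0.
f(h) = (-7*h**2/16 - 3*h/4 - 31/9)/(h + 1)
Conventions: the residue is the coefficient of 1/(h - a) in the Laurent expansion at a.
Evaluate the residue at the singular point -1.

The residue is -451/144.

At the order-1 pole -1 set g(h) = (h - (-1))*f(h) = -7*h**2/16 - 3*h/4 - 31/9.
Simple pole: residue = g(a) at a = -1, which is -451/144.


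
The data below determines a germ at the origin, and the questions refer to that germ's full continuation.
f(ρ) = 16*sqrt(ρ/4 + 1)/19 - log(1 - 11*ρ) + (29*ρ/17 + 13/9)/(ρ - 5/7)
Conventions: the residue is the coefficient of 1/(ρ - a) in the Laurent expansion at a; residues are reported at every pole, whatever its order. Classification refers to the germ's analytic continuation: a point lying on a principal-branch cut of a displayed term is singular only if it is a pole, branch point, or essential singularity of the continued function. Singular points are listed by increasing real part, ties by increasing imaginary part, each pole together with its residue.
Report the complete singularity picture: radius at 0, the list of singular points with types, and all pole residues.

Radius of convergence at 0: 1/11.
At -4: an algebraic (square-root) branch point.
At 1/11: a logarithmic branch point.
At 5/7: a pole of order 1; residue 2852/1071.

Denominator factor (ρ - 5/7): pole of order 1 at 5/7, modulus 5/7.
Branch term (16/19)*sqrt(1 - ρ/(-4)): its argument vanishes at ρ = -4, a square-root branch point, modulus 4.
Branch term (-1)*log(1 - ρ/(1/11)): its argument vanishes at ρ = 1/11, a logarithmic branch point, modulus 1/11.
The radius of convergence is the smallest modulus among the singular points: 1/11.
The branch terms are analytic at 5/7 and contribute nothing to the residue; only the rational part matters.
At the order-1 pole 5/7 set g(ρ) = (ρ - (5/7))*(rational part) = 29*ρ/17 + 13/9.
Simple pole: residue = g(a) at a = 5/7, which is 2852/1071.
List the singular points by increasing real part (a conjugate pair: the negative imaginary part first).


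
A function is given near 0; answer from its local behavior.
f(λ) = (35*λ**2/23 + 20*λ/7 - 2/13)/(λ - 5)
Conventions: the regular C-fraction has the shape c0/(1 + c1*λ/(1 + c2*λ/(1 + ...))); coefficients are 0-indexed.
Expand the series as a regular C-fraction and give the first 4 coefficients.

Taylor coefficients (expand at 0): a_0 = 2/65, a_1 = -1286/2275, a_2 = -109203/261625, a_3 = -109203/1308125.
c0 = a_0 = 2/65. Peel one level at a time: if S = 1 + c*λ/S' with S'(0) = 1, then c is the λ-coefficient of S and S' = c*λ/(S - 1).
S_1 = c0/f = 1 + (643/35)*λ + (791323/2254)*λ^2 + ...; c1 = 643/35.
S_2 = c1*λ/(S_1 - 1) = 1 + (-3956615/207046)*λ + (347811555/874858084)*λ^2 + ...; c2 = -3956615/207046.
S_3 = c2*λ/(S_2 - 1) = 1 + (37456629/1800442438)*λ + ...; c3 = 37456629/1800442438.

The regular C-fraction coefficients are [2/65, 643/35, -3956615/207046, 37456629/1800442438].


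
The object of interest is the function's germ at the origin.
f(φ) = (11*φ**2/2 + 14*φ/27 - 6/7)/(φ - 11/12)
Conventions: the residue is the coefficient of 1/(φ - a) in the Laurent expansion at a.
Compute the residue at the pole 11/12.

The residue is 76925/18144.

At the order-1 pole 11/12 set g(φ) = (φ - (11/12))*f(φ) = 11*φ**2/2 + 14*φ/27 - 6/7.
Simple pole: residue = g(a) at a = 11/12, which is 76925/18144.


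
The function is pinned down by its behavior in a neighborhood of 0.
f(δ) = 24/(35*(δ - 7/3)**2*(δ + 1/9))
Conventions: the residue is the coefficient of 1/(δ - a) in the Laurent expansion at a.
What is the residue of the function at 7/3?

At the order-2 pole 7/3 set g(δ) = (δ - (7/3))^2*f(δ) = 24/(35*(δ + 1/9)).
Order-2 pole: residue = g'(a); g'(7/3) = -486/4235, so the residue is -486/4235.

The residue is -486/4235.


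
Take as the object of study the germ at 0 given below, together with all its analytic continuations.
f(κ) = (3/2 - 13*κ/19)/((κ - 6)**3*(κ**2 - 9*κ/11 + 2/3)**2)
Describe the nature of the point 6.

The point is a pole of order 3.

The denominator factor κ - 6 vanishes at 6 and appears to the power 3; the numerator there equals -99/38, nonzero, and no other factor vanishes.
Hence a pole whose order is the multiplicity, 3.


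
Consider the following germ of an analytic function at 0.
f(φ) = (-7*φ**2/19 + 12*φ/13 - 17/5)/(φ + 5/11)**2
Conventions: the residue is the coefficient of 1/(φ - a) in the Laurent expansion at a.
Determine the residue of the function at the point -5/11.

The residue is 3418/2717.

At the order-2 pole -5/11 set g(φ) = (φ - (-5/11))^2*f(φ) = -7*φ**2/19 + 12*φ/13 - 17/5.
Order-2 pole: residue = g'(a); g'(-5/11) = 3418/2717, so the residue is 3418/2717.


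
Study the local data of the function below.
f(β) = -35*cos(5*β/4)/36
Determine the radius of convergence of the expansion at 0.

The radius of convergence is infinite.

The factor cos(5*β/4) is entire and contributes no finite singular point.
The polynomial part has no poles.
No finite singular points: the Taylor series at 0 converges everywhere.


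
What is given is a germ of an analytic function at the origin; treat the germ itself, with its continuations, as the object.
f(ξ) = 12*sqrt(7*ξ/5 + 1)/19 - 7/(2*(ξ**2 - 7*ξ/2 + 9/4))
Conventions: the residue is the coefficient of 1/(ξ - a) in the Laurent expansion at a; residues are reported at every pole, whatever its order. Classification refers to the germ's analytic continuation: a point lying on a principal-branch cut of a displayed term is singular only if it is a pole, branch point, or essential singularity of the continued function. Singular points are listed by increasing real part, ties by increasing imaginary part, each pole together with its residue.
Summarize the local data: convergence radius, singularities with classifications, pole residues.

Radius of convergence at 0: 5/7.
At -5/7: an algebraic (square-root) branch point.
At 7/4 - (1/4)*sqrt(13): a pole of order 1; residue (7/13)*sqrt(13).
At 7/4 + (1/4)*sqrt(13): a pole of order 1; residue -(7/13)*sqrt(13).

Denominator factor (ξ**2 - 7*ξ/2 + 9/4): discriminant 13/4, real irrational roots 7/4 + (1/4)*sqrt(13) and 7/4 - (1/4)*sqrt(13); poles of order 1, moduli 7/4 + (1/4)*sqrt(13) and 7/4 - (1/4)*sqrt(13).
Branch term (12/19)*sqrt(1 - ξ/(-5/7)): its argument vanishes at ξ = -5/7, a square-root branch point, modulus 5/7.
The radius of convergence is the smallest modulus among the singular points: 5/7.
The branch term is analytic at 7/4 - (1/4)*sqrt(13) and contributes nothing to the residue; only the rational part matters.
The factor ξ**2 - 7*ξ/2 + 9/4 splits as (ξ - a)(ξ - a') with a = 7/4 - (1/4)*sqrt(13), a' = 7/4 + (1/4)*sqrt(13). At the order-1 pole a set g(ξ) = (ξ - a)*(rational part) = [-7/2] / (ξ - a').
Simple pole: residue = g(a) at a = 7/4 - (1/4)*sqrt(13), which is (7/13)*sqrt(13).
The branch term is analytic at 7/4 + (1/4)*sqrt(13) and contributes nothing to the residue; only the rational part matters.
The factor ξ**2 - 7*ξ/2 + 9/4 splits as (ξ - a)(ξ - a') with a = 7/4 + (1/4)*sqrt(13), a' = 7/4 - (1/4)*sqrt(13). At the order-1 pole a set g(ξ) = (ξ - a)*(rational part) = [-7/2] / (ξ - a').
Simple pole: residue = g(a) at a = 7/4 + (1/4)*sqrt(13), which is -(7/13)*sqrt(13).
List the singular points by increasing real part (a conjugate pair: the negative imaginary part first).


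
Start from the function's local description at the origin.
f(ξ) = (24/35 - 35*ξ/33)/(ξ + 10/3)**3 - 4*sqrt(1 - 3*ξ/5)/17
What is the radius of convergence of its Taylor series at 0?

Denominator factor (ξ + 10/3)^3: pole of order 3 at -10/3, modulus 10/3.
Branch term (-4/17)*sqrt(1 - ξ/(5/3)): its argument vanishes at ξ = 5/3, a square-root branch point, modulus 5/3.
The radius of convergence is the smallest modulus among the singular points: 5/3.

The radius of convergence is 5/3.


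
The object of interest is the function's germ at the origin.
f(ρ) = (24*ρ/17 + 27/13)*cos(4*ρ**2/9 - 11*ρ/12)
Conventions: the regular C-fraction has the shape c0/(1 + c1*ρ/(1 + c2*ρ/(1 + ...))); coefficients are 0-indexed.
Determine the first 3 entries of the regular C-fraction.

Taylor coefficients (expand at 0): a_0 = 27/13, a_1 = 24/17, a_2 = -363/416.
c0 = a_0 = 27/13. Peel one level at a time: if S = 1 + c*ρ/S' with S'(0) = 1, then c is the ρ-coefficient of S and S' = c*ρ/(S - 1).
S_1 = c0/f = 1 + (-104/153)*ρ + (660833/749088)*ρ^2 + ...; c1 = -104/153.
S_2 = c1*ρ/(S_1 - 1) = 1 + (660833/509184)*ρ + ...; c2 = 660833/509184.

The regular C-fraction coefficients are [27/13, -104/153, 660833/509184].


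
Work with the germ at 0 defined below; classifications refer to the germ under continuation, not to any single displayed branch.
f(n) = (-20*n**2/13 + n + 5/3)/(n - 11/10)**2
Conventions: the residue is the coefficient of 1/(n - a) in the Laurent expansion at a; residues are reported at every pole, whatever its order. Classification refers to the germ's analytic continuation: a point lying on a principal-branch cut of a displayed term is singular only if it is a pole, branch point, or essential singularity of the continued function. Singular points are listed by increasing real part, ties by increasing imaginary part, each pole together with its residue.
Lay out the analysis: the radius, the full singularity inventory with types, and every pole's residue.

Radius of convergence at 0: 11/10.
At 11/10: a pole of order 2; residue -31/13.

Denominator factor (n - 11/10)^2: pole of order 2 at 11/10, modulus 11/10.
The radius of convergence is the smallest modulus among the singular points: 11/10.
At the order-2 pole 11/10 set g(n) = (n - (11/10))^2*f(n) = -20*n**2/13 + n + 5/3.
Order-2 pole: residue = g'(a); g'(11/10) = -31/13, so the residue is -31/13.


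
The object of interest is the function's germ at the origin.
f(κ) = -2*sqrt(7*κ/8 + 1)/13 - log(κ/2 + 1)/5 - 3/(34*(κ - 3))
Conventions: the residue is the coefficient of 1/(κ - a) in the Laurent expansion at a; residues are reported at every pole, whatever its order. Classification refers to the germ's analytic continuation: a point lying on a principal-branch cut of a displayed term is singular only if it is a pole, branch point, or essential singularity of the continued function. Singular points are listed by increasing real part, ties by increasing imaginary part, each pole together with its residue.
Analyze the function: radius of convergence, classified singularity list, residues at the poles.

Radius of convergence at 0: 8/7.
At -2: a logarithmic branch point.
At -8/7: an algebraic (square-root) branch point.
At 3: a pole of order 1; residue -3/34.

Denominator factor (κ - 3): pole of order 1 at 3, modulus 3.
Branch term (-2/13)*sqrt(1 - κ/(-8/7)): its argument vanishes at κ = -8/7, a square-root branch point, modulus 8/7.
Branch term (-1/5)*log(1 - κ/(-2)): its argument vanishes at κ = -2, a logarithmic branch point, modulus 2.
The radius of convergence is the smallest modulus among the singular points: 8/7.
The branch terms are analytic at 3 and contribute nothing to the residue; only the rational part matters.
At the order-1 pole 3 set g(κ) = (κ - (3))*(rational part) = -3/34.
Simple pole: residue = g(a) at a = 3, which is -3/34.
List the singular points by increasing real part (a conjugate pair: the negative imaginary part first).
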